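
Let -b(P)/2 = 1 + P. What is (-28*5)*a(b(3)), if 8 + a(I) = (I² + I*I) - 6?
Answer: -15960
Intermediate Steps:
b(P) = -2 - 2*P (b(P) = -2*(1 + P) = -2 - 2*P)
a(I) = -14 + 2*I² (a(I) = -8 + ((I² + I*I) - 6) = -8 + ((I² + I²) - 6) = -8 + (2*I² - 6) = -8 + (-6 + 2*I²) = -14 + 2*I²)
(-28*5)*a(b(3)) = (-28*5)*(-14 + 2*(-2 - 2*3)²) = -140*(-14 + 2*(-2 - 6)²) = -140*(-14 + 2*(-8)²) = -140*(-14 + 2*64) = -140*(-14 + 128) = -140*114 = -15960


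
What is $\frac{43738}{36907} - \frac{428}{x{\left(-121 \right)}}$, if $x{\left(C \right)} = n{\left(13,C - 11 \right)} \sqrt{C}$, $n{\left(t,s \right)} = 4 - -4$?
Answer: $\frac{43738}{36907} + \frac{107 i}{22} \approx 1.1851 + 4.8636 i$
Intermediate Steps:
$n{\left(t,s \right)} = 8$ ($n{\left(t,s \right)} = 4 + 4 = 8$)
$x{\left(C \right)} = 8 \sqrt{C}$
$\frac{43738}{36907} - \frac{428}{x{\left(-121 \right)}} = \frac{43738}{36907} - \frac{428}{8 \sqrt{-121}} = 43738 \cdot \frac{1}{36907} - \frac{428}{8 \cdot 11 i} = \frac{43738}{36907} - \frac{428}{88 i} = \frac{43738}{36907} - 428 \left(- \frac{i}{88}\right) = \frac{43738}{36907} + \frac{107 i}{22}$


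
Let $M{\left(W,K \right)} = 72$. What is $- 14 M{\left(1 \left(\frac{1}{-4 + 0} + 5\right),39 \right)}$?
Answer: $-1008$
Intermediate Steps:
$- 14 M{\left(1 \left(\frac{1}{-4 + 0} + 5\right),39 \right)} = \left(-14\right) 72 = -1008$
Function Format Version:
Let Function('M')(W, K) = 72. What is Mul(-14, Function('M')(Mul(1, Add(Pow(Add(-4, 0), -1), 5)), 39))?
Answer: -1008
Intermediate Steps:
Mul(-14, Function('M')(Mul(1, Add(Pow(Add(-4, 0), -1), 5)), 39)) = Mul(-14, 72) = -1008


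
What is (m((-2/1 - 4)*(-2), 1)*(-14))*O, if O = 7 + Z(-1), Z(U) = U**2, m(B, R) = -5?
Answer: 560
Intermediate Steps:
O = 8 (O = 7 + (-1)**2 = 7 + 1 = 8)
(m((-2/1 - 4)*(-2), 1)*(-14))*O = -5*(-14)*8 = 70*8 = 560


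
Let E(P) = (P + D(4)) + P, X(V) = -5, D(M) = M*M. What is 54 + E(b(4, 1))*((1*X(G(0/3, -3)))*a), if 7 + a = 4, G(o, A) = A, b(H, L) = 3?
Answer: 384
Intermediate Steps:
D(M) = M²
a = -3 (a = -7 + 4 = -3)
E(P) = 16 + 2*P (E(P) = (P + 4²) + P = (P + 16) + P = (16 + P) + P = 16 + 2*P)
54 + E(b(4, 1))*((1*X(G(0/3, -3)))*a) = 54 + (16 + 2*3)*((1*(-5))*(-3)) = 54 + (16 + 6)*(-5*(-3)) = 54 + 22*15 = 54 + 330 = 384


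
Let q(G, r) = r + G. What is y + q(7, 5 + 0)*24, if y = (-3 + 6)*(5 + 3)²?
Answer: 480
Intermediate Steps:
q(G, r) = G + r
y = 192 (y = 3*8² = 3*64 = 192)
y + q(7, 5 + 0)*24 = 192 + (7 + (5 + 0))*24 = 192 + (7 + 5)*24 = 192 + 12*24 = 192 + 288 = 480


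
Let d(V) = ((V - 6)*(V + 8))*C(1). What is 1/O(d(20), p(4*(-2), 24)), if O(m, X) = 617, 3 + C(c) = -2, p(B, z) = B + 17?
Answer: 1/617 ≈ 0.0016207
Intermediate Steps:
p(B, z) = 17 + B
C(c) = -5 (C(c) = -3 - 2 = -5)
d(V) = -5*(-6 + V)*(8 + V) (d(V) = ((V - 6)*(V + 8))*(-5) = ((-6 + V)*(8 + V))*(-5) = -5*(-6 + V)*(8 + V))
1/O(d(20), p(4*(-2), 24)) = 1/617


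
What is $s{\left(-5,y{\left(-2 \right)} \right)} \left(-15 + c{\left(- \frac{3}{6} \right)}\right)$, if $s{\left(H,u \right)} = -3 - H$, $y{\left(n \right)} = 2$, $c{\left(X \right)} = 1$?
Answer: $-28$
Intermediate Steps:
$s{\left(-5,y{\left(-2 \right)} \right)} \left(-15 + c{\left(- \frac{3}{6} \right)}\right) = \left(-3 - -5\right) \left(-15 + 1\right) = \left(-3 + 5\right) \left(-14\right) = 2 \left(-14\right) = -28$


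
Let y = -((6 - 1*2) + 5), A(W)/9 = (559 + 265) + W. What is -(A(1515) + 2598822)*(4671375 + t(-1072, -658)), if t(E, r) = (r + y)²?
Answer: -13403961914472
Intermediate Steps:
A(W) = 7416 + 9*W (A(W) = 9*((559 + 265) + W) = 9*(824 + W) = 7416 + 9*W)
y = -9 (y = -((6 - 2) + 5) = -(4 + 5) = -1*9 = -9)
t(E, r) = (-9 + r)² (t(E, r) = (r - 9)² = (-9 + r)²)
-(A(1515) + 2598822)*(4671375 + t(-1072, -658)) = -((7416 + 9*1515) + 2598822)*(4671375 + (-9 - 658)²) = -((7416 + 13635) + 2598822)*(4671375 + (-667)²) = -(21051 + 2598822)*(4671375 + 444889) = -2619873*5116264 = -1*13403961914472 = -13403961914472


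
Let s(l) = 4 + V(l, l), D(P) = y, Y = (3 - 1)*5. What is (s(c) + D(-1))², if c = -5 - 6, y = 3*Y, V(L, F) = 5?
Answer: 1521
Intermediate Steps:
Y = 10 (Y = 2*5 = 10)
y = 30 (y = 3*10 = 30)
D(P) = 30
c = -11
s(l) = 9 (s(l) = 4 + 5 = 9)
(s(c) + D(-1))² = (9 + 30)² = 39² = 1521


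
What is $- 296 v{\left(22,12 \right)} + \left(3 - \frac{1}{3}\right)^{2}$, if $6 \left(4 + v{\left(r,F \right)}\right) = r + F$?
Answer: $- \frac{4376}{9} \approx -486.22$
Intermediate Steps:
$v{\left(r,F \right)} = -4 + \frac{F}{6} + \frac{r}{6}$ ($v{\left(r,F \right)} = -4 + \frac{r + F}{6} = -4 + \frac{F + r}{6} = -4 + \left(\frac{F}{6} + \frac{r}{6}\right) = -4 + \frac{F}{6} + \frac{r}{6}$)
$- 296 v{\left(22,12 \right)} + \left(3 - \frac{1}{3}\right)^{2} = - 296 \left(-4 + \frac{1}{6} \cdot 12 + \frac{1}{6} \cdot 22\right) + \left(3 - \frac{1}{3}\right)^{2} = - 296 \left(-4 + 2 + \frac{11}{3}\right) + \left(3 - \frac{1}{3}\right)^{2} = \left(-296\right) \frac{5}{3} + \left(3 - \frac{1}{3}\right)^{2} = - \frac{1480}{3} + \left(\frac{8}{3}\right)^{2} = - \frac{1480}{3} + \frac{64}{9} = - \frac{4376}{9}$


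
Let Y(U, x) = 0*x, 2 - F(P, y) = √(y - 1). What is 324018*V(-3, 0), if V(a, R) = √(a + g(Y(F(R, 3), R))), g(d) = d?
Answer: 324018*I*√3 ≈ 5.6122e+5*I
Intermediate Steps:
F(P, y) = 2 - √(-1 + y) (F(P, y) = 2 - √(y - 1) = 2 - √(-1 + y))
Y(U, x) = 0
V(a, R) = √a (V(a, R) = √(a + 0) = √a)
324018*V(-3, 0) = 324018*√(-3) = 324018*(I*√3) = 324018*I*√3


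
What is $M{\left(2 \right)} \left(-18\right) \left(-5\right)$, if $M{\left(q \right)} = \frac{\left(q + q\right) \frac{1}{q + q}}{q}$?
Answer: $45$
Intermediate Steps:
$M{\left(q \right)} = \frac{1}{q}$ ($M{\left(q \right)} = \frac{2 q \frac{1}{2 q}}{q} = 1 \frac{1}{q} = \frac{1}{q}$)
$M{\left(2 \right)} \left(-18\right) \left(-5\right) = \frac{1}{2} \left(-18\right) \left(-5\right) = \left(-9\right) \left(-5\right) = 45$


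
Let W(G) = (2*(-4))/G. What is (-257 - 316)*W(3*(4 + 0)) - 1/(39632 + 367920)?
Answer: 155684863/407552 ≈ 382.00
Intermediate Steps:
W(G) = -8/G
(-257 - 316)*W(3*(4 + 0)) - 1/(39632 + 367920) = (-257 - 316)*(-8*1/(3*(4 + 0))) - 1/(39632 + 367920) = -(-4584)/(3*4) - 1/407552 = -(-4584)/12 - 1*1/407552 = -(-4584)/12 - 1/407552 = -573*(-⅔) - 1/407552 = 382 - 1/407552 = 155684863/407552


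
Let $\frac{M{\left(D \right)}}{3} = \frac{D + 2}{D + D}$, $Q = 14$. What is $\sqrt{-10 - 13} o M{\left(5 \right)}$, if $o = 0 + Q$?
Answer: $\frac{147 i \sqrt{23}}{5} \approx 141.0 i$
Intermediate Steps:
$o = 14$ ($o = 0 + 14 = 14$)
$M{\left(D \right)} = \frac{3 \left(2 + D\right)}{2 D}$ ($M{\left(D \right)} = 3 \frac{D + 2}{D + D} = 3 \frac{2 + D}{2 D} = \frac{3 \left(2 + D\right)}{2 D}$)
$\sqrt{-10 - 13} o M{\left(5 \right)} = \sqrt{-10 - 13} \cdot 14 \left(\frac{3}{2} + \frac{3}{5}\right) = \sqrt{-23} \cdot 14 \left(\frac{3}{2} + 3 \cdot \frac{1}{5}\right) = i \sqrt{23} \cdot 14 \left(\frac{3}{2} + \frac{3}{5}\right) = 14 i \sqrt{23} \cdot \frac{21}{10} = \frac{147 i \sqrt{23}}{5}$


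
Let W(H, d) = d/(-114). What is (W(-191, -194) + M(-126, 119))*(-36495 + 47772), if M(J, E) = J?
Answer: -26632515/19 ≈ -1.4017e+6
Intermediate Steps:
W(H, d) = -d/114 (W(H, d) = d*(-1/114) = -d/114)
(W(-191, -194) + M(-126, 119))*(-36495 + 47772) = (-1/114*(-194) - 126)*(-36495 + 47772) = (97/57 - 126)*11277 = -7085/57*11277 = -26632515/19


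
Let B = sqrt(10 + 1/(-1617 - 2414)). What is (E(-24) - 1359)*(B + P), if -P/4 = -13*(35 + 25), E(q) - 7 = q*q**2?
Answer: -47349120 - 15176*sqrt(162485579)/4031 ≈ -4.7397e+7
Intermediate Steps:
E(q) = 7 + q**3 (E(q) = 7 + q*q**2 = 7 + q**3)
P = 3120 (P = -(-52)*(35 + 25) = -(-52)*60 = -4*(-780) = 3120)
B = sqrt(162485579)/4031 (B = sqrt(10 + 1/(-4031)) = sqrt(10 - 1/4031) = sqrt(40309/4031) = sqrt(162485579)/4031 ≈ 3.1622)
(E(-24) - 1359)*(B + P) = ((7 + (-24)**3) - 1359)*(sqrt(162485579)/4031 + 3120) = ((7 - 13824) - 1359)*(3120 + sqrt(162485579)/4031) = (-13817 - 1359)*(3120 + sqrt(162485579)/4031) = -15176*(3120 + sqrt(162485579)/4031) = -47349120 - 15176*sqrt(162485579)/4031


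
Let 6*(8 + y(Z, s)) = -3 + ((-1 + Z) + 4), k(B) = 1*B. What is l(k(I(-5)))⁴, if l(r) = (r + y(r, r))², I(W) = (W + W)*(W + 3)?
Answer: 20047612231936/6561 ≈ 3.0556e+9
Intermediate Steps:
I(W) = 2*W*(3 + W) (I(W) = (2*W)*(3 + W) = 2*W*(3 + W))
k(B) = B
y(Z, s) = -8 + Z/6 (y(Z, s) = -8 + (-3 + ((-1 + Z) + 4))/6 = -8 + (-3 + (3 + Z))/6 = -8 + Z/6)
l(r) = (-8 + 7*r/6)² (l(r) = (r + (-8 + r/6))² = (-8 + 7*r/6)²)
l(k(I(-5)))⁴ = ((-48 + 7*(2*(-5)*(3 - 5)))²/36)⁴ = ((-48 + 7*(2*(-5)*(-2)))²/36)⁴ = ((-48 + 7*20)²/36)⁴ = ((-48 + 140)²/36)⁴ = ((1/36)*92²)⁴ = ((1/36)*8464)⁴ = (2116/9)⁴ = 20047612231936/6561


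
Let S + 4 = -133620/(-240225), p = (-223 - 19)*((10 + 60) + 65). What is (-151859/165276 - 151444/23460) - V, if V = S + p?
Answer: 33807291334218961/1034935999740 ≈ 32666.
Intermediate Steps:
p = -32670 (p = -242*(70 + 65) = -242*135 = -32670)
S = -55152/16015 (S = -4 - 133620/(-240225) = -4 - 133620*(-1/240225) = -4 + 8908/16015 = -55152/16015 ≈ -3.4438)
V = -523265202/16015 (V = -55152/16015 - 32670 = -523265202/16015 ≈ -32673.)
(-151859/165276 - 151444/23460) - V = (-151859/165276 - 151444/23460) - 1*(-523265202/16015) = (-151859*1/165276 - 151444*1/23460) + 523265202/16015 = (-151859/165276 - 37861/5865) + 523265202/16015 = -2382722557/323114580 + 523265202/16015 = 33807291334218961/1034935999740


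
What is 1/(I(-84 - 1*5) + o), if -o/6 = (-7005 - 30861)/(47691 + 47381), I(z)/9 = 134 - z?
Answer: 23768/47759175 ≈ 0.00049766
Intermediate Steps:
I(z) = 1206 - 9*z (I(z) = 9*(134 - z) = 1206 - 9*z)
o = 56799/23768 (o = -6*(-7005 - 30861)/(47691 + 47381) = -(-227196)/95072 = -6*(-18933/47536) = 56799/23768 ≈ 2.3897)
1/(I(-84 - 1*5) + o) = 1/((1206 - 9*(-84 - 1*5)) + 56799/23768) = 1/((1206 - 9*(-84 - 5)) + 56799/23768) = 1/((1206 - 9*(-89)) + 56799/23768) = 1/((1206 + 801) + 56799/23768) = 1/(2007 + 56799/23768) = 1/(47759175/23768) = 23768/47759175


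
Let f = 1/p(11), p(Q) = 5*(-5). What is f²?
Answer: 1/625 ≈ 0.0016000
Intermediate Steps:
p(Q) = -25
f = -1/25 (f = 1/(-25) = -1/25 ≈ -0.040000)
f² = (-1/25)² = 1/625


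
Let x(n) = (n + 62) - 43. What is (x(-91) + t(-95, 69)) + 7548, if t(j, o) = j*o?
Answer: 921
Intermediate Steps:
x(n) = 19 + n (x(n) = (62 + n) - 43 = 19 + n)
(x(-91) + t(-95, 69)) + 7548 = ((19 - 91) - 95*69) + 7548 = (-72 - 6555) + 7548 = -6627 + 7548 = 921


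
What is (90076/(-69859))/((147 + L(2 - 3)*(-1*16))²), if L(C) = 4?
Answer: -90076/481258651 ≈ -0.00018717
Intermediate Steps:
(90076/(-69859))/((147 + L(2 - 3)*(-1*16))²) = (90076/(-69859))/((147 + 4*(-1*16))²) = (90076*(-1/69859))/((147 + 4*(-16))²) = -90076/(69859*(147 - 64)²) = -90076/(69859*(83²)) = -90076/69859/6889 = -90076/69859*1/6889 = -90076/481258651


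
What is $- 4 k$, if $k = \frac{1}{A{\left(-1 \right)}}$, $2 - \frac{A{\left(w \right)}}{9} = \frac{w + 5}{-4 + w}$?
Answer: $- \frac{10}{63} \approx -0.15873$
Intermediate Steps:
$A{\left(w \right)} = 18 - \frac{9 \left(5 + w\right)}{-4 + w}$ ($A{\left(w \right)} = 18 - 9 \frac{w + 5}{-4 + w} = 18 - 9 \frac{5 + w}{-4 + w} = 18 - \frac{9 \left(5 + w\right)}{-4 + w}$)
$k = \frac{5}{126}$ ($k = \frac{1}{9 \frac{1}{-4 - 1} \left(-13 - 1\right)} = \frac{1}{9 \frac{1}{-5} \left(-14\right)} = \frac{1}{9 \left(- \frac{1}{5}\right) \left(-14\right)} = \frac{1}{\frac{126}{5}} = \frac{5}{126} \approx 0.039683$)
$- 4 k = \left(-4\right) \frac{5}{126} = - \frac{10}{63}$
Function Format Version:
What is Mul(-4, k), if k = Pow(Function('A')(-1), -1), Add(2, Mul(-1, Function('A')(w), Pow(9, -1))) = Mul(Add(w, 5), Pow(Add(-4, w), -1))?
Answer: Rational(-10, 63) ≈ -0.15873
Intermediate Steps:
Function('A')(w) = Add(18, Mul(-9, Pow(Add(-4, w), -1), Add(5, w))) (Function('A')(w) = Add(18, Mul(-9, Mul(Add(w, 5), Pow(Add(-4, w), -1)))) = Add(18, Mul(-9, Mul(Add(5, w), Pow(Add(-4, w), -1)))) = Add(18, Mul(-9, Mul(Pow(Add(-4, w), -1), Add(5, w)))) = Add(18, Mul(-9, Pow(Add(-4, w), -1), Add(5, w))))
k = Rational(5, 126) (k = Pow(Mul(9, Pow(Add(-4, -1), -1), Add(-13, -1)), -1) = Pow(Mul(9, Pow(-5, -1), -14), -1) = Pow(Mul(9, Rational(-1, 5), -14), -1) = Pow(Rational(126, 5), -1) = Rational(5, 126) ≈ 0.039683)
Mul(-4, k) = Mul(-4, Rational(5, 126)) = Rational(-10, 63)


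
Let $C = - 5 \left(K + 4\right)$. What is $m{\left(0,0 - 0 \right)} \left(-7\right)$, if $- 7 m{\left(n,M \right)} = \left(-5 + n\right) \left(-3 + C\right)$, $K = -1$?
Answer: $90$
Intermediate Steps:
$C = -15$ ($C = - 5 \left(-1 + 4\right) = \left(-5\right) 3 = -15$)
$m{\left(n,M \right)} = - \frac{90}{7} + \frac{18 n}{7}$ ($m{\left(n,M \right)} = - \frac{\left(-5 + n\right) \left(-3 - 15\right)}{7} = - \frac{\left(-5 + n\right) \left(-18\right)}{7} = - \frac{90 - 18 n}{7} = - \frac{90}{7} + \frac{18 n}{7}$)
$m{\left(0,0 - 0 \right)} \left(-7\right) = \left(- \frac{90}{7} + \frac{18}{7} \cdot 0\right) \left(-7\right) = \left(- \frac{90}{7} + 0\right) \left(-7\right) = \left(- \frac{90}{7}\right) \left(-7\right) = 90$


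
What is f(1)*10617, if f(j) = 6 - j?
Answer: 53085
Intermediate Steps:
f(1)*10617 = (6 - 1*1)*10617 = (6 - 1)*10617 = 5*10617 = 53085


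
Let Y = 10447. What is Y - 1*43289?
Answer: -32842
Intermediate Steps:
Y - 1*43289 = 10447 - 1*43289 = 10447 - 43289 = -32842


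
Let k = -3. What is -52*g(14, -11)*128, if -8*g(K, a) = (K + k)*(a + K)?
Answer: 27456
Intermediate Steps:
g(K, a) = -(-3 + K)*(K + a)/8 (g(K, a) = -(K - 3)*(a + K)/8 = -(-3 + K)*(K + a)/8)
-52*g(14, -11)*128 = -52*(-1/8*14**2 + (3/8)*14 + (3/8)*(-11) - 1/8*14*(-11))*128 = -52*(-1/8*196 + 21/4 - 33/8 + 77/4)*128 = -52*(-49/2 + 21/4 - 33/8 + 77/4)*128 = -52*(-33/8)*128 = (429/2)*128 = 27456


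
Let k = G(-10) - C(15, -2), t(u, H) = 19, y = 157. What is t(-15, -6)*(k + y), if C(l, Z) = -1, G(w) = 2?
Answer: 3040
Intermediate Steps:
k = 3 (k = 2 - 1*(-1) = 2 + 1 = 3)
t(-15, -6)*(k + y) = 19*(3 + 157) = 19*160 = 3040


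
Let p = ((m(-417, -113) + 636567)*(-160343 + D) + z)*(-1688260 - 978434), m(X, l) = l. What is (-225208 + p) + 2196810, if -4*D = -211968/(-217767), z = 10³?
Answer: 19754301475846398217094/72589 ≈ 2.7214e+17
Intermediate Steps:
z = 1000
D = -17664/72589 (D = -(-52992)/(-217767) = -(-52992)*(-1)/217767 = -¼*70656/72589 = -17664/72589 ≈ -0.24334)
p = 19754301475703281599516/72589 (p = ((-113 + 636567)*(-160343 - 17664/72589) + 1000)*(-1688260 - 978434) = (636454*(-11639155691/72589) + 1000)*(-2666694) = (-7407787196159714/72589 + 1000)*(-2666694) = -7407787123570714/72589*(-2666694) = 19754301475703281599516/72589 ≈ 2.7214e+17)
(-225208 + p) + 2196810 = (-225208 + 19754301475703281599516/72589) + 2196810 = 19754301475686933976004/72589 + 2196810 = 19754301475846398217094/72589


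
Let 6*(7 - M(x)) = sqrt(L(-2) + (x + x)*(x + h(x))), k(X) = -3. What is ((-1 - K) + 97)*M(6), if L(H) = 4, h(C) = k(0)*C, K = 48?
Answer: 336 - 16*I*sqrt(35) ≈ 336.0 - 94.657*I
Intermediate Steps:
h(C) = -3*C
M(x) = 7 - sqrt(4 - 4*x**2)/6 (M(x) = 7 - sqrt(4 + (x + x)*(x - 3*x))/6 = 7 - sqrt(4 + (2*x)*(-2*x))/6 = 7 - sqrt(4 - 4*x**2)/6)
((-1 - K) + 97)*M(6) = ((-1 - 1*48) + 97)*(7 - sqrt(1 - 1*6**2)/3) = ((-1 - 48) + 97)*(7 - sqrt(1 - 1*36)/3) = (-49 + 97)*(7 - sqrt(1 - 36)/3) = 48*(7 - I*sqrt(35)/3) = 336 - 16*I*sqrt(35)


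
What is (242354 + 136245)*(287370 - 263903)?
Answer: 8884582733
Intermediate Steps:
(242354 + 136245)*(287370 - 263903) = 378599*23467 = 8884582733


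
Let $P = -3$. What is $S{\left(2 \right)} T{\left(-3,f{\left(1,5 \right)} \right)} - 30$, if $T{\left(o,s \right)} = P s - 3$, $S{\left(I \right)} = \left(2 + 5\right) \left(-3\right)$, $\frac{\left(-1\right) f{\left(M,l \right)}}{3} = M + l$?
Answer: $-1101$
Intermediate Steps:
$f{\left(M,l \right)} = - 3 M - 3 l$ ($f{\left(M,l \right)} = - 3 \left(M + l\right) = - 3 M - 3 l$)
$S{\left(I \right)} = -21$ ($S{\left(I \right)} = 7 \left(-3\right) = -21$)
$T{\left(o,s \right)} = -3 - 3 s$ ($T{\left(o,s \right)} = - 3 s - 3 = -3 - 3 s$)
$S{\left(2 \right)} T{\left(-3,f{\left(1,5 \right)} \right)} - 30 = - 21 \left(-3 - 3 \left(\left(-3\right) 1 - 15\right)\right) - 30 = - 21 \left(-3 - 3 \left(-3 - 15\right)\right) - 30 = - 21 \left(-3 - -54\right) - 30 = - 21 \left(-3 + 54\right) - 30 = \left(-21\right) 51 - 30 = -1071 - 30 = -1101$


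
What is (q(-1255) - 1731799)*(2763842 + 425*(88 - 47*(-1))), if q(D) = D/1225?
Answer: -171002428439186/35 ≈ -4.8858e+12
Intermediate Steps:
q(D) = D/1225 (q(D) = D*(1/1225) = D/1225)
(q(-1255) - 1731799)*(2763842 + 425*(88 - 47*(-1))) = ((1/1225)*(-1255) - 1731799)*(2763842 + 425*(88 - 47*(-1))) = (-251/245 - 1731799)*(2763842 + 425*(88 + 47)) = -424291006*(2763842 + 425*135)/245 = -424291006*(2763842 + 57375)/245 = -424291006/245*2821217 = -171002428439186/35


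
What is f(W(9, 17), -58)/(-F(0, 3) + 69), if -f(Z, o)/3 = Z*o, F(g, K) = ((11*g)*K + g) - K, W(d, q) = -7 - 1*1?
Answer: -58/3 ≈ -19.333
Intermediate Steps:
W(d, q) = -8 (W(d, q) = -7 - 1 = -8)
F(g, K) = g - K + 11*K*g (F(g, K) = (11*K*g + g) - K = (g + 11*K*g) - K = g - K + 11*K*g)
f(Z, o) = -3*Z*o
f(W(9, 17), -58)/(-F(0, 3) + 69) = (-3*(-8)*(-58))/(-(0 - 1*3 + 11*3*0) + 69) = -1392/(-(0 - 3 + 0) + 69) = -1392/(-1*(-3) + 69) = -1392/(3 + 69) = -1392/72 = -1392*1/72 = -58/3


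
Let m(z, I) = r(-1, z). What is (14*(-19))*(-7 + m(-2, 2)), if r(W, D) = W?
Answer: 2128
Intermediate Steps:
m(z, I) = -1
(14*(-19))*(-7 + m(-2, 2)) = (14*(-19))*(-7 - 1) = -266*(-8) = 2128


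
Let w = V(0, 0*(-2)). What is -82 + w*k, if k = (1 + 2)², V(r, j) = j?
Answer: -82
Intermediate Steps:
w = 0 (w = 0*(-2) = 0)
k = 9 (k = 3² = 9)
-82 + w*k = -82 + 0*9 = -82 + 0 = -82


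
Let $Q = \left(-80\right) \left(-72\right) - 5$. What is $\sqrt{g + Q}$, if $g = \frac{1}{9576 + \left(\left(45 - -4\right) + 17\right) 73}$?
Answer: $\frac{\sqrt{1192362557574}}{14394} \approx 75.862$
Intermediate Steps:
$Q = 5755$ ($Q = 5760 - 5 = 5755$)
$g = \frac{1}{14394}$ ($g = \frac{1}{9576 + \left(\left(45 + 4\right) + 17\right) 73} = \frac{1}{9576 + \left(49 + 17\right) 73} = \frac{1}{9576 + 66 \cdot 73} = \frac{1}{9576 + 4818} = \frac{1}{14394} \approx 6.9473 \cdot 10^{-5}$)
$\sqrt{g + Q} = \sqrt{\frac{1}{14394} + 5755} = \sqrt{\frac{82837471}{14394}} = \frac{\sqrt{1192362557574}}{14394}$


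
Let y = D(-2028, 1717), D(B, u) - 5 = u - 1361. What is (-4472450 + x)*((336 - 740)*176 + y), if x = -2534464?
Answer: 495690117102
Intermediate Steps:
D(B, u) = -1356 + u (D(B, u) = 5 + (u - 1361) = 5 + (-1361 + u) = -1356 + u)
y = 361 (y = -1356 + 1717 = 361)
(-4472450 + x)*((336 - 740)*176 + y) = (-4472450 - 2534464)*((336 - 740)*176 + 361) = -7006914*(-404*176 + 361) = -7006914*(-71104 + 361) = -7006914*(-70743) = 495690117102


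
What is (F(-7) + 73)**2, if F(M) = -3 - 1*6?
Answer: 4096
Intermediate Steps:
F(M) = -9 (F(M) = -3 - 6 = -9)
(F(-7) + 73)**2 = (-9 + 73)**2 = 64**2 = 4096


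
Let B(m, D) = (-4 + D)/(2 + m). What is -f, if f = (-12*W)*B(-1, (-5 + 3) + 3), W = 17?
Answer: -612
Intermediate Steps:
B(m, D) = (-4 + D)/(2 + m)
f = 612 (f = (-12*17)*((-4 + ((-5 + 3) + 3))/(2 - 1)) = -204*(-4 + (-2 + 3))/1 = -204*(-4 + 1) = -204*(-3) = 612)
-f = -1*612 = -612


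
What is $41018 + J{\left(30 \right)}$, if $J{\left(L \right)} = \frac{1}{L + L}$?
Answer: $\frac{2461081}{60} \approx 41018.0$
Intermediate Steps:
$J{\left(L \right)} = \frac{1}{2 L}$
$41018 + J{\left(30 \right)} = 41018 + \frac{1}{2 \cdot 30} = 41018 + \frac{1}{2} \cdot \frac{1}{30} = 41018 + \frac{1}{60} = \frac{2461081}{60}$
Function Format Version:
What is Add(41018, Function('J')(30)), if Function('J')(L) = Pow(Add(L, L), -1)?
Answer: Rational(2461081, 60) ≈ 41018.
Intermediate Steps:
Function('J')(L) = Mul(Rational(1, 2), Pow(L, -1)) (Function('J')(L) = Pow(Mul(2, L), -1) = Mul(Rational(1, 2), Pow(L, -1)))
Add(41018, Function('J')(30)) = Add(41018, Mul(Rational(1, 2), Pow(30, -1))) = Add(41018, Mul(Rational(1, 2), Rational(1, 30))) = Add(41018, Rational(1, 60)) = Rational(2461081, 60)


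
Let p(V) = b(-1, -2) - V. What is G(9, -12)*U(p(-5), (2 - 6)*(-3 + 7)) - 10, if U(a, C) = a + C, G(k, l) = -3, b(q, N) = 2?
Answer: 17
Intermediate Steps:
p(V) = 2 - V
U(a, C) = C + a
G(9, -12)*U(p(-5), (2 - 6)*(-3 + 7)) - 10 = -3*((2 - 6)*(-3 + 7) + (2 - 1*(-5))) - 10 = -3*(-4*4 + (2 + 5)) - 10 = -3*(-16 + 7) - 10 = -3*(-9) - 10 = 27 - 10 = 17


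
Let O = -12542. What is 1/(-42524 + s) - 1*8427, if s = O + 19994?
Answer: -295551745/35072 ≈ -8427.0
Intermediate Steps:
s = 7452 (s = -12542 + 19994 = 7452)
1/(-42524 + s) - 1*8427 = 1/(-42524 + 7452) - 1*8427 = 1/(-35072) - 8427 = -1/35072 - 8427 = -295551745/35072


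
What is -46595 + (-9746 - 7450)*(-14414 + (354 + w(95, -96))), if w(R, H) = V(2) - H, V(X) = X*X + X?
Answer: 239975173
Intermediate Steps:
V(X) = X + X² (V(X) = X² + X = X + X²)
w(R, H) = 6 - H (w(R, H) = 2*(1 + 2) - H = 2*3 - H = 6 - H)
-46595 + (-9746 - 7450)*(-14414 + (354 + w(95, -96))) = -46595 + (-9746 - 7450)*(-14414 + (354 + (6 - 1*(-96)))) = -46595 - 17196*(-14414 + (354 + (6 + 96))) = -46595 - 17196*(-14414 + (354 + 102)) = -46595 - 17196*(-14414 + 456) = -46595 - 17196*(-13958) = -46595 + 240021768 = 239975173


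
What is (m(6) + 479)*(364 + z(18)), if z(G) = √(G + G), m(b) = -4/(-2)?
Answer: 177970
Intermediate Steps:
m(b) = 2 (m(b) = -4*(-½) = 2)
z(G) = √2*√G (z(G) = √(2*G) = √2*√G)
(m(6) + 479)*(364 + z(18)) = (2 + 479)*(364 + √2*√18) = 481*(364 + √2*(3*√2)) = 481*(364 + 6) = 481*370 = 177970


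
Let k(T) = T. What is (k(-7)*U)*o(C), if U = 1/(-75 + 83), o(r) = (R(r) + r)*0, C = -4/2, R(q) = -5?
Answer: 0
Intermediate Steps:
C = -2 (C = -4*1/2 = -2)
o(r) = 0 (o(r) = (-5 + r)*0 = 0)
U = 1/8 ≈ 0.12500
(k(-7)*U)*o(C) = -7*1/8*0 = -7/8*0 = 0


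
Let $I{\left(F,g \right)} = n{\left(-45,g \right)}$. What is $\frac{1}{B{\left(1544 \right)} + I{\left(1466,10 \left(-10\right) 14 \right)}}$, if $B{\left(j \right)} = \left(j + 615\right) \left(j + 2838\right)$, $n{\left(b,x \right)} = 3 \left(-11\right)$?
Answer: $\frac{1}{9460705} \approx 1.057 \cdot 10^{-7}$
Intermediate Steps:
$n{\left(b,x \right)} = -33$
$I{\left(F,g \right)} = -33$
$B{\left(j \right)} = \left(615 + j\right) \left(2838 + j\right)$
$\frac{1}{B{\left(1544 \right)} + I{\left(1466,10 \left(-10\right) 14 \right)}} = \frac{1}{\left(1745370 + 1544^{2} + 3453 \cdot 1544\right) - 33} = \frac{1}{\left(1745370 + 2383936 + 5331432\right) - 33} = \frac{1}{9460738 - 33} = \frac{1}{9460705}$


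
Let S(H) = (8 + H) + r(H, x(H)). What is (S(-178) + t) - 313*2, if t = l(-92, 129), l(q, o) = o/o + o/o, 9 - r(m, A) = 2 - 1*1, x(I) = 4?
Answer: -786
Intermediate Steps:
r(m, A) = 8 (r(m, A) = 9 - (2 - 1*1) = 9 - (2 - 1) = 9 - 1*1 = 9 - 1 = 8)
S(H) = 16 + H (S(H) = (8 + H) + 8 = 16 + H)
l(q, o) = 2 (l(q, o) = 1 + 1 = 2)
t = 2
(S(-178) + t) - 313*2 = ((16 - 178) + 2) - 313*2 = (-162 + 2) - 626 = -160 - 626 = -786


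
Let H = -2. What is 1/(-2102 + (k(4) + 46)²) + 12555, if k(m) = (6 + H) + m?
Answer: 10219771/814 ≈ 12555.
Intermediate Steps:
k(m) = 4 + m (k(m) = (6 - 2) + m = 4 + m)
1/(-2102 + (k(4) + 46)²) + 12555 = 1/(-2102 + ((4 + 4) + 46)²) + 12555 = 1/(-2102 + (8 + 46)²) + 12555 = 1/(-2102 + 54²) + 12555 = 1/(-2102 + 2916) + 12555 = 1/814 + 12555 = 10219771/814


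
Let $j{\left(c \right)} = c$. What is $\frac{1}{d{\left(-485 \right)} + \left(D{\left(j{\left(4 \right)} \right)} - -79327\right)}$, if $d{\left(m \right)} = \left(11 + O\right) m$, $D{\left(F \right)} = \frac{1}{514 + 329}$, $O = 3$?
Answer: $\frac{843}{61148692} \approx 1.3786 \cdot 10^{-5}$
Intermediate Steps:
$D{\left(F \right)} = \frac{1}{843}$
$d{\left(m \right)} = 14 m$ ($d{\left(m \right)} = \left(11 + 3\right) m = 14 m$)
$\frac{1}{d{\left(-485 \right)} + \left(D{\left(j{\left(4 \right)} \right)} - -79327\right)} = \frac{1}{14 \left(-485\right) + \left(\frac{1}{843} - -79327\right)} = \frac{1}{-6790 + \left(\frac{1}{843} + 79327\right)} = \frac{1}{-6790 + \frac{66872662}{843}} = \frac{1}{\frac{61148692}{843}} = \frac{843}{61148692}$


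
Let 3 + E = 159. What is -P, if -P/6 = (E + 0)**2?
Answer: 146016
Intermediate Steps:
E = 156 (E = -3 + 159 = 156)
P = -146016 (P = -6*(156 + 0)**2 = -6*156**2 = -6*24336 = -146016)
-P = -1*(-146016) = 146016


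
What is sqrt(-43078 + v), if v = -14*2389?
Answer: 2*I*sqrt(19131) ≈ 276.63*I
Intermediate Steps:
v = -33446
sqrt(-43078 + v) = sqrt(-43078 - 33446) = sqrt(-76524) = 2*I*sqrt(19131)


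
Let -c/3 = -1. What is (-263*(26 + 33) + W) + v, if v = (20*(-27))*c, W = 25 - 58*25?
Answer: -18562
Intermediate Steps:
c = 3 (c = -3*(-1) = 3)
W = -1425 (W = 25 - 1450 = -1425)
v = -1620 (v = (20*(-27))*3 = -540*3 = -1620)
(-263*(26 + 33) + W) + v = (-263*(26 + 33) - 1425) - 1620 = (-263*59 - 1425) - 1620 = (-15517 - 1425) - 1620 = -16942 - 1620 = -18562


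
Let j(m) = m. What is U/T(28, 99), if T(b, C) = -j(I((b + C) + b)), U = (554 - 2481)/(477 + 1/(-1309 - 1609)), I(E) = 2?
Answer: 2811493/1391885 ≈ 2.0199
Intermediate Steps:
U = -5622986/1391885 (U = -1927/(477 + 1/(-2918)) = -1927/(477 - 1/2918) = -1927/1391885/2918 = -1927*2918/1391885 = -5622986/1391885 ≈ -4.0398)
T(b, C) = -2 (T(b, C) = -1*2 = -2)
U/T(28, 99) = -5622986/1391885/(-2) = -5622986/1391885*(-½) = 2811493/1391885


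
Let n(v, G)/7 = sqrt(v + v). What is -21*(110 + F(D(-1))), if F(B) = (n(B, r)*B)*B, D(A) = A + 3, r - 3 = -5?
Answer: -3486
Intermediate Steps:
r = -2 (r = 3 - 5 = -2)
D(A) = 3 + A
n(v, G) = 7*sqrt(2)*sqrt(v) (n(v, G) = 7*sqrt(v + v) = 7*sqrt(2*v) = 7*(sqrt(2)*sqrt(v)) = 7*sqrt(2)*sqrt(v))
F(B) = 7*sqrt(2)*B**(5/2) (F(B) = ((7*sqrt(2)*sqrt(B))*B)*B = (7*sqrt(2)*B**(3/2))*B = 7*sqrt(2)*B**(5/2))
-21*(110 + F(D(-1))) = -21*(110 + 7*sqrt(2)*(3 - 1)**(5/2)) = -21*(110 + 7*sqrt(2)*2**(5/2)) = -21*(110 + 7*sqrt(2)*(4*sqrt(2))) = -21*(110 + 56) = -21*166 = -3486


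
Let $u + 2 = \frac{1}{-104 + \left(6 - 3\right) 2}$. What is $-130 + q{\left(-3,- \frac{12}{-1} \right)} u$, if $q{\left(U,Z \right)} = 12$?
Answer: $- \frac{7552}{49} \approx -154.12$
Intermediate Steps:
$u = - \frac{197}{98}$ ($u = -2 + \frac{1}{-104 + \left(6 - 3\right) 2} = -2 + \frac{1}{-104 + 3 \cdot 2} = -2 + \frac{1}{-104 + 6} = -2 + \frac{1}{-98} = -2 - \frac{1}{98} = - \frac{197}{98} \approx -2.0102$)
$-130 + q{\left(-3,- \frac{12}{-1} \right)} u = -130 + 12 \left(- \frac{197}{98}\right) = -130 - \frac{1182}{49} = - \frac{7552}{49}$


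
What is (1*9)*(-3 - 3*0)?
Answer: -27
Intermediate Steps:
(1*9)*(-3 - 3*0) = 9*(-3 + 0) = 9*(-3) = -27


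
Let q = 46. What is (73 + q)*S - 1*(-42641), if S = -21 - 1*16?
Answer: 38238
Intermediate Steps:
S = -37 (S = -21 - 16 = -37)
(73 + q)*S - 1*(-42641) = (73 + 46)*(-37) - 1*(-42641) = 119*(-37) + 42641 = -4403 + 42641 = 38238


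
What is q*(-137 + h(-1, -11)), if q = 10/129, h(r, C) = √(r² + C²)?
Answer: -1370/129 + 10*√122/129 ≈ -9.7639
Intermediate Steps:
h(r, C) = √(C² + r²)
q = 10/129 (q = 10*(1/129) = 10/129 ≈ 0.077519)
q*(-137 + h(-1, -11)) = 10*(-137 + √((-11)² + (-1)²))/129 = 10*(-137 + √(121 + 1))/129 = 10*(-137 + √122)/129 = -1370/129 + 10*√122/129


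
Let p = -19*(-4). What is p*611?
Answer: 46436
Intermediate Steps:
p = 76
p*611 = 76*611 = 46436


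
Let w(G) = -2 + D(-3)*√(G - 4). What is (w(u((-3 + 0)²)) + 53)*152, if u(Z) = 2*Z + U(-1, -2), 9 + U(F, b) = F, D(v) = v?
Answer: 6840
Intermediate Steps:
U(F, b) = -9 + F
u(Z) = -10 + 2*Z (u(Z) = 2*Z + (-9 - 1) = 2*Z - 10 = -10 + 2*Z)
w(G) = -2 - 3*√(-4 + G) (w(G) = -2 - 3*√(G - 4) = -2 - 3*√(-4 + G))
(w(u((-3 + 0)²)) + 53)*152 = ((-2 - 3*√(-4 + (-10 + 2*(-3 + 0)²))) + 53)*152 = ((-2 - 3*√(-4 + (-10 + 2*(-3)²))) + 53)*152 = ((-2 - 3*√(-4 + (-10 + 2*9))) + 53)*152 = ((-2 - 3*√(-4 + (-10 + 18))) + 53)*152 = ((-2 - 3*√(-4 + 8)) + 53)*152 = ((-2 - 3*√4) + 53)*152 = ((-2 - 3*2) + 53)*152 = ((-2 - 6) + 53)*152 = (-8 + 53)*152 = 45*152 = 6840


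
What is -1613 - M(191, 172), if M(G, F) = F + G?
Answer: -1976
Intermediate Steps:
-1613 - M(191, 172) = -1613 - (172 + 191) = -1613 - 1*363 = -1613 - 363 = -1976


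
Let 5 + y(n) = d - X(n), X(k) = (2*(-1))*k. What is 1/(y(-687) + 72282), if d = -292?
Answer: 1/70611 ≈ 1.4162e-5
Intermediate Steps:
X(k) = -2*k
y(n) = -297 + 2*n (y(n) = -5 + (-292 - (-2)*n) = -5 + (-292 + 2*n) = -297 + 2*n)
1/(y(-687) + 72282) = 1/((-297 + 2*(-687)) + 72282) = 1/((-297 - 1374) + 72282) = 1/(-1671 + 72282) = 1/70611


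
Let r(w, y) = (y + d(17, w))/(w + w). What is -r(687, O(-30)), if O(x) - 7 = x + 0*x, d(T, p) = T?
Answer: 1/229 ≈ 0.0043668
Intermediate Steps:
O(x) = 7 + x (O(x) = 7 + (x + 0*x) = 7 + (x + 0) = 7 + x)
r(w, y) = (17 + y)/(2*w) (r(w, y) = (y + 17)/(w + w) = (17 + y)/((2*w)) = (17 + y)*(1/(2*w)) = (17 + y)/(2*w))
-r(687, O(-30)) = -(17 + (7 - 30))/(2*687) = -(17 - 23)/(2*687) = -(-6)/(2*687) = -1*(-1/229) = 1/229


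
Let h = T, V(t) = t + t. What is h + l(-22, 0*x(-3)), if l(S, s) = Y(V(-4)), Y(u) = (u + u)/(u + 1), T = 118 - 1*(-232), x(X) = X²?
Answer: 2466/7 ≈ 352.29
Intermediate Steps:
T = 350 (T = 118 + 232 = 350)
V(t) = 2*t
Y(u) = 2*u/(1 + u) (Y(u) = (2*u)/(1 + u) = 2*u/(1 + u))
h = 350
l(S, s) = 16/7 (l(S, s) = 2*(2*(-4))/(1 + 2*(-4)) = 2*(-8)/(1 - 8) = 2*(-8)/(-7) = 2*(-8)*(-⅐) = 16/7)
h + l(-22, 0*x(-3)) = 350 + 16/7 = 2466/7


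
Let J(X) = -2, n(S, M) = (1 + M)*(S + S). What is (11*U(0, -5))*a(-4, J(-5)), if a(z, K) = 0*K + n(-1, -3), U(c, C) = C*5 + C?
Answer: -1320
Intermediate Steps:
U(c, C) = 6*C (U(c, C) = 5*C + C = 6*C)
n(S, M) = 2*S*(1 + M) (n(S, M) = (1 + M)*(2*S) = 2*S*(1 + M))
a(z, K) = 4 (a(z, K) = 0*K + 2*(-1)*(1 - 3) = 0 + 2*(-1)*(-2) = 0 + 4 = 4)
(11*U(0, -5))*a(-4, J(-5)) = (11*(6*(-5)))*4 = (11*(-30))*4 = -330*4 = -1320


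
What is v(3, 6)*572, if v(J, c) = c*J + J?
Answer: 12012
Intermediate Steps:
v(J, c) = J + J*c (v(J, c) = J*c + J = J + J*c)
v(3, 6)*572 = (3*(1 + 6))*572 = (3*7)*572 = 21*572 = 12012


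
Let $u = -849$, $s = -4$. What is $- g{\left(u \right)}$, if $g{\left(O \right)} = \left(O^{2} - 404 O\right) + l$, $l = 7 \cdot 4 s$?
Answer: $-1063685$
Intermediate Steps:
$l = -112$ ($l = 7 \cdot 4 \left(-4\right) = 28 \left(-4\right) = -112$)
$g{\left(O \right)} = -112 + O^{2} - 404 O$ ($g{\left(O \right)} = \left(O^{2} - 404 O\right) - 112 = -112 + O^{2} - 404 O$)
$- g{\left(u \right)} = - (-112 + \left(-849\right)^{2} - -342996) = - (-112 + 720801 + 342996) = \left(-1\right) 1063685 = -1063685$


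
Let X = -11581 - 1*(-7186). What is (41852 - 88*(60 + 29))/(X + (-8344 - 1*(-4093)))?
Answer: -5670/1441 ≈ -3.9348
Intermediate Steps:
X = -4395 (X = -11581 + 7186 = -4395)
(41852 - 88*(60 + 29))/(X + (-8344 - 1*(-4093))) = (41852 - 88*(60 + 29))/(-4395 + (-8344 - 1*(-4093))) = (41852 - 88*89)/(-4395 + (-8344 + 4093)) = (41852 - 7832)/(-4395 - 4251) = 34020/(-8646) = 34020*(-1/8646) = -5670/1441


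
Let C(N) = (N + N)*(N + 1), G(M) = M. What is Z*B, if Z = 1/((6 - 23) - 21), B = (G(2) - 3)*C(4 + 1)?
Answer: 30/19 ≈ 1.5789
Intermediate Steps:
C(N) = 2*N*(1 + N) (C(N) = (2*N)*(1 + N) = 2*N*(1 + N))
B = -60 (B = (2 - 3)*(2*(4 + 1)*(1 + (4 + 1))) = -2*5*(1 + 5) = -2*5*6 = -1*60 = -60)
Z = -1/38 (Z = 1/(-17 - 21) = 1/(-38) = -1/38 ≈ -0.026316)
Z*B = -1/38*(-60) = 30/19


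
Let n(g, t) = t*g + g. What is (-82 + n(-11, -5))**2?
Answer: 1444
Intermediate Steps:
n(g, t) = g + g*t (n(g, t) = g*t + g = g + g*t)
(-82 + n(-11, -5))**2 = (-82 - 11*(1 - 5))**2 = (-82 - 11*(-4))**2 = (-82 + 44)**2 = (-38)**2 = 1444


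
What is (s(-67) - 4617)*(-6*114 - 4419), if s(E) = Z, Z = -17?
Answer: 23647302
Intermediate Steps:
s(E) = -17
(s(-67) - 4617)*(-6*114 - 4419) = (-17 - 4617)*(-6*114 - 4419) = -4634*(-684 - 4419) = -4634*(-5103) = 23647302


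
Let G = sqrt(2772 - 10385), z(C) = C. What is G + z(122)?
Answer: 122 + I*sqrt(7613) ≈ 122.0 + 87.253*I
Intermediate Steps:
G = I*sqrt(7613) (G = sqrt(-7613) = I*sqrt(7613) ≈ 87.253*I)
G + z(122) = I*sqrt(7613) + 122 = 122 + I*sqrt(7613)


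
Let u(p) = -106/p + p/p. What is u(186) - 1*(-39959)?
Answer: 3716227/93 ≈ 39959.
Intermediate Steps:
u(p) = 1 - 106/p (u(p) = -106/p + 1 = 1 - 106/p)
u(186) - 1*(-39959) = (-106 + 186)/186 - 1*(-39959) = (1/186)*80 + 39959 = 40/93 + 39959 = 3716227/93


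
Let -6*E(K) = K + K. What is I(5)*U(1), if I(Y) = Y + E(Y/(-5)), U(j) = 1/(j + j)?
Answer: 8/3 ≈ 2.6667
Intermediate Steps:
U(j) = 1/(2*j)
E(K) = -K/3 (E(K) = -(K + K)/6 = -K/3)
I(Y) = 16*Y/15 (I(Y) = Y - Y/(3*(-5)) = Y - Y*(-1)/(3*5) = Y - (-1)*Y/15 = Y + Y/15 = 16*Y/15)
I(5)*U(1) = ((16/15)*5)*((½)/1) = 16*((½)*1)/3 = (16/3)*(½) = 8/3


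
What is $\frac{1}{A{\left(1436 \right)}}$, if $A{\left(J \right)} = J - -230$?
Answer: $\frac{1}{1666} \approx 0.00060024$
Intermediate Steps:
$A{\left(J \right)} = 230 + J$ ($A{\left(J \right)} = J + 230 = 230 + J$)
$\frac{1}{A{\left(1436 \right)}} = \frac{1}{230 + 1436} = \frac{1}{1666}$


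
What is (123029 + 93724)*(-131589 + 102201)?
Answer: -6369937164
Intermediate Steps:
(123029 + 93724)*(-131589 + 102201) = 216753*(-29388) = -6369937164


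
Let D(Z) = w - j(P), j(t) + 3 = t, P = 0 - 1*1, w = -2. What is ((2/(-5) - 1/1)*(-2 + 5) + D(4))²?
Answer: 121/25 ≈ 4.8400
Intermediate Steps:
P = -1 (P = 0 - 1 = -1)
j(t) = -3 + t
D(Z) = 2 (D(Z) = -2 - (-3 - 1) = -2 - 1*(-4) = -2 + 4 = 2)
((2/(-5) - 1/1)*(-2 + 5) + D(4))² = ((2/(-5) - 1/1)*(-2 + 5) + 2)² = ((2*(-⅕) - 1*1)*3 + 2)² = ((-⅖ - 1)*3 + 2)² = (-7/5*3 + 2)² = (-21/5 + 2)² = (-11/5)² = 121/25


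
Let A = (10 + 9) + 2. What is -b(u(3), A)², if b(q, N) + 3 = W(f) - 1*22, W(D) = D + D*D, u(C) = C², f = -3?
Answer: -361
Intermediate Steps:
W(D) = D + D²
A = 21 (A = 19 + 2 = 21)
b(q, N) = -19 (b(q, N) = -3 + (-3*(1 - 3) - 1*22) = -3 + (-3*(-2) - 22) = -3 + (6 - 22) = -3 - 16 = -19)
-b(u(3), A)² = -1*(-19)² = -1*361 = -361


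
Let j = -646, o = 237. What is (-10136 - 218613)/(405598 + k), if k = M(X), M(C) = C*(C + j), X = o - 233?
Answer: -228749/403030 ≈ -0.56757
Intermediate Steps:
X = 4 (X = 237 - 233 = 4)
M(C) = C*(-646 + C) (M(C) = C*(C - 646) = C*(-646 + C))
k = -2568 (k = 4*(-646 + 4) = 4*(-642) = -2568)
(-10136 - 218613)/(405598 + k) = (-10136 - 218613)/(405598 - 2568) = -228749/403030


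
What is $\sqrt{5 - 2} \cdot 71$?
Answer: $71 \sqrt{3} \approx 122.98$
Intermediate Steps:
$\sqrt{5 - 2} \cdot 71 = \sqrt{3} \cdot 71 = 71 \sqrt{3}$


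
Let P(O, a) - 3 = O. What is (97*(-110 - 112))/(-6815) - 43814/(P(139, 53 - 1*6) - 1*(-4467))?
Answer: -199342204/31410335 ≈ -6.3464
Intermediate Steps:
P(O, a) = 3 + O
(97*(-110 - 112))/(-6815) - 43814/(P(139, 53 - 1*6) - 1*(-4467)) = (97*(-110 - 112))/(-6815) - 43814/((3 + 139) - 1*(-4467)) = (97*(-222))*(-1/6815) - 43814/(142 + 4467) = -21534*(-1/6815) - 43814/4609 = 21534/6815 - 43814*1/4609 = 21534/6815 - 43814/4609 = -199342204/31410335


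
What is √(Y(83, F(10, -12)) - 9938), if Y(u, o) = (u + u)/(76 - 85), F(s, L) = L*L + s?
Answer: 2*I*√22402/3 ≈ 99.782*I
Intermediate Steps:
F(s, L) = s + L² (F(s, L) = L² + s = s + L²)
Y(u, o) = -2*u/9 (Y(u, o) = (2*u)/(-9) = (2*u)*(-⅑) = -2*u/9)
√(Y(83, F(10, -12)) - 9938) = √(-2/9*83 - 9938) = √(-166/9 - 9938) = √(-89608/9) = 2*I*√22402/3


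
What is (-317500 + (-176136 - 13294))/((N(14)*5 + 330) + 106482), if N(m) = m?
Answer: -253465/53441 ≈ -4.7429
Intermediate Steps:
(-317500 + (-176136 - 13294))/((N(14)*5 + 330) + 106482) = (-317500 + (-176136 - 13294))/((14*5 + 330) + 106482) = (-317500 - 189430)/((70 + 330) + 106482) = -506930/(400 + 106482) = -506930/106882 = -506930*1/106882 = -253465/53441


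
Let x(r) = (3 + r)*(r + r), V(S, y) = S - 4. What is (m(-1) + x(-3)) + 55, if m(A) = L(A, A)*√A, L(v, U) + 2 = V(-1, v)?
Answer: 55 - 7*I ≈ 55.0 - 7.0*I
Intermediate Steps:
V(S, y) = -4 + S
L(v, U) = -7 (L(v, U) = -2 + (-4 - 1) = -2 - 5 = -7)
m(A) = -7*√A
x(r) = 2*r*(3 + r) (x(r) = (3 + r)*(2*r) = 2*r*(3 + r))
(m(-1) + x(-3)) + 55 = (-7*I + 2*(-3)*(3 - 3)) + 55 = (-7*I + 2*(-3)*0) + 55 = (-7*I + 0) + 55 = -7*I + 55 = 55 - 7*I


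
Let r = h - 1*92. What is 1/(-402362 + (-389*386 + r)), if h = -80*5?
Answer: -1/553008 ≈ -1.8083e-6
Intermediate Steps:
h = -400
r = -492 (r = -400 - 1*92 = -400 - 92 = -492)
1/(-402362 + (-389*386 + r)) = 1/(-402362 + (-389*386 - 492)) = 1/(-402362 + (-150154 - 492)) = 1/(-402362 - 150646) = 1/(-553008) = -1/553008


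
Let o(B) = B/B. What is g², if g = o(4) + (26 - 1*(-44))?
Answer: 5041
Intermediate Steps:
o(B) = 1
g = 71 (g = 1 + (26 - 1*(-44)) = 1 + (26 + 44) = 1 + 70 = 71)
g² = 71² = 5041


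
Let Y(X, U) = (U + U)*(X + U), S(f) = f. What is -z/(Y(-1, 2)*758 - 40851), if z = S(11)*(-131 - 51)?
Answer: -2002/37819 ≈ -0.052936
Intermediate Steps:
z = -2002 (z = 11*(-131 - 51) = 11*(-182) = -2002)
Y(X, U) = 2*U*(U + X) (Y(X, U) = (2*U)*(U + X) = 2*U*(U + X))
-z/(Y(-1, 2)*758 - 40851) = -(-2002)/((2*2*(2 - 1))*758 - 40851) = -(-2002)/((2*2*1)*758 - 40851) = -(-2002)/(4*758 - 40851) = -(-2002)/(3032 - 40851) = -(-2002)/(-37819) = -(-2002)*(-1)/37819 = -1*2002/37819 = -2002/37819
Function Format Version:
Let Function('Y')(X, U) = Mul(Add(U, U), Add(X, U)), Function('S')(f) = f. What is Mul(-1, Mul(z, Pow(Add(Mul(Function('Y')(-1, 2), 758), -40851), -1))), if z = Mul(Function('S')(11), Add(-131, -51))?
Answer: Rational(-2002, 37819) ≈ -0.052936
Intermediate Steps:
z = -2002 (z = Mul(11, Add(-131, -51)) = Mul(11, -182) = -2002)
Function('Y')(X, U) = Mul(2, U, Add(U, X)) (Function('Y')(X, U) = Mul(Mul(2, U), Add(U, X)) = Mul(2, U, Add(U, X)))
Mul(-1, Mul(z, Pow(Add(Mul(Function('Y')(-1, 2), 758), -40851), -1))) = Mul(-1, Mul(-2002, Pow(Add(Mul(Mul(2, 2, Add(2, -1)), 758), -40851), -1))) = Mul(-1, Mul(-2002, Pow(Add(Mul(Mul(2, 2, 1), 758), -40851), -1))) = Mul(-1, Mul(-2002, Pow(Add(Mul(4, 758), -40851), -1))) = Mul(-1, Mul(-2002, Pow(Add(3032, -40851), -1))) = Mul(-1, Mul(-2002, Pow(-37819, -1))) = Mul(-1, Mul(-2002, Rational(-1, 37819))) = Mul(-1, Rational(2002, 37819)) = Rational(-2002, 37819)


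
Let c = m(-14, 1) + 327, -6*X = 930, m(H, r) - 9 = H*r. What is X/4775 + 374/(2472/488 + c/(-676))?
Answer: 7361197809/90363055 ≈ 81.463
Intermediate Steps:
m(H, r) = 9 + H*r
X = -155 (X = -⅙*930 = -155)
c = 322 (c = (9 - 14*1) + 327 = (9 - 14) + 327 = -5 + 327 = 322)
X/4775 + 374/(2472/488 + c/(-676)) = -155/4775 + 374/(2472/488 + 322/(-676)) = -155*1/4775 + 374/(2472*(1/488) + 322*(-1/676)) = -31/955 + 374/(309/61 - 161/338) = -31/955 + 374/(94621/20618) = -31/955 + 374*(20618/94621) = -31/955 + 7711132/94621 = 7361197809/90363055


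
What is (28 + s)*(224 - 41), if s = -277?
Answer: -45567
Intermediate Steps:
(28 + s)*(224 - 41) = (28 - 277)*(224 - 41) = -249*183 = -45567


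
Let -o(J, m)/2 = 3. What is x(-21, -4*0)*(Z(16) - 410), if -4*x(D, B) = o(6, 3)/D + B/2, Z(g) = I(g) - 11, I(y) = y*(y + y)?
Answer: -13/2 ≈ -6.5000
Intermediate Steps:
o(J, m) = -6 (o(J, m) = -2*3 = -6)
I(y) = 2*y² (I(y) = y*(2*y) = 2*y²)
Z(g) = -11 + 2*g² (Z(g) = 2*g² - 11 = -11 + 2*g²)
x(D, B) = -B/8 + 3/(2*D) (x(D, B) = -(-6/D + B/2)/4 = -(B/2 - 6/D)/4 = -B/8 + 3/(2*D))
x(-21, -4*0)*(Z(16) - 410) = ((⅛)*(12 - 1*(-4*0)*(-21))/(-21))*((-11 + 2*16²) - 410) = ((⅛)*(-1/21)*(12 - 1*0*(-21)))*((-11 + 2*256) - 410) = ((⅛)*(-1/21)*(12 + 0))*((-11 + 512) - 410) = ((⅛)*(-1/21)*12)*(501 - 410) = -1/14*91 = -13/2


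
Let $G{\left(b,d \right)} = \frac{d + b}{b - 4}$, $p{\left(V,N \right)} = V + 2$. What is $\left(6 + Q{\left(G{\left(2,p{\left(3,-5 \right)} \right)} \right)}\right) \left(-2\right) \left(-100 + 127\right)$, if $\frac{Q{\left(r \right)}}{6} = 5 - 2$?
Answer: $-1296$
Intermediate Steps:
$p{\left(V,N \right)} = 2 + V$
$G{\left(b,d \right)} = \frac{b + d}{-4 + b}$
$Q{\left(r \right)} = 18$ ($Q{\left(r \right)} = 6 \left(5 - 2\right) = 6 \cdot 3 = 18$)
$\left(6 + Q{\left(G{\left(2,p{\left(3,-5 \right)} \right)} \right)}\right) \left(-2\right) \left(-100 + 127\right) = \left(6 + 18\right) \left(-2\right) \left(-100 + 127\right) = 24 \left(-2\right) 27 = \left(-48\right) 27 = -1296$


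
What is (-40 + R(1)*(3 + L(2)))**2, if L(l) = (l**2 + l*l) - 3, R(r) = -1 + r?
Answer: 1600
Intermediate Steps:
L(l) = -3 + 2*l**2 (L(l) = (l**2 + l**2) - 3 = 2*l**2 - 3 = -3 + 2*l**2)
(-40 + R(1)*(3 + L(2)))**2 = (-40 + (-1 + 1)*(3 + (-3 + 2*2**2)))**2 = (-40 + 0*(3 + (-3 + 2*4)))**2 = (-40 + 0*(3 + (-3 + 8)))**2 = (-40 + 0*(3 + 5))**2 = (-40 + 0*8)**2 = (-40 + 0)**2 = (-40)**2 = 1600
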